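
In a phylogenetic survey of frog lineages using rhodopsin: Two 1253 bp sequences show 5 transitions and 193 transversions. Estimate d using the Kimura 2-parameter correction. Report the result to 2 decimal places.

0.18

P = 5/1253 ≈ 0.00399 and Q = 193/1253 ≈ 0.15403.
Under the Kimura two-parameter model, d = −½ ln(1 − 2P − Q) − ¼ ln(1 − 2Q).
1 − 2P − Q = 0.83799, giving −½ ln(0.83799) = 0.088375.
1 − 2Q = 0.69194, giving −¼ ln(0.69194) = 0.092064.
d = 0.088375 + 0.092064 = 0.180439.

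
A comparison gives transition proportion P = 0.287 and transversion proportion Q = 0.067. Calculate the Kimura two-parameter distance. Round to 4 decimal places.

Under the Kimura two-parameter model, d = −½ ln(1 − 2P − Q) − ¼ ln(1 − 2Q).
1 − 2P − Q = 0.359, giving −½ ln(0.359) = 0.512216.
1 − 2Q = 0.866, giving −¼ ln(0.866) = 0.035968.
d = 0.512216 + 0.035968 = 0.548184.

0.5482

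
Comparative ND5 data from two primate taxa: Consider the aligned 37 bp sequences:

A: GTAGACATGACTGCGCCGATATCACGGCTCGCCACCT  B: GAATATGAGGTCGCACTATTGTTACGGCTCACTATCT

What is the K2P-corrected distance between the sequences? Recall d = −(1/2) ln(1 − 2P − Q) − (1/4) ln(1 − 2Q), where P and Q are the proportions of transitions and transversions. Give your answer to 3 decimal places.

Of 37 sites, 13 differences are transitions and 4 are transversions, so P = 13/37 ≈ 0.351351 and Q = 4/37 ≈ 0.108108.
Under the Kimura two-parameter model, d = −½ ln(1 − 2P − Q) − ¼ ln(1 − 2Q).
1 − 2P − Q = 0.18919, giving −½ ln(0.18919) = 0.832502.
1 − 2Q = 0.783784, giving −¼ ln(0.783784) = 0.060905.
d = 0.832502 + 0.060905 = 0.893407.

0.893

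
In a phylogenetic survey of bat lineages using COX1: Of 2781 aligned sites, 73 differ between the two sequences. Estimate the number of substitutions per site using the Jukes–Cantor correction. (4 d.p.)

p = 73/2781 ≈ 0.02625.
d = −(3/4) ln(1 − 4p/3) = −0.75 ln(1 − 0.035) = −0.75 ln(0.965)
  = −0.75 × (-0.035627) = 0.026720 substitutions/site.

0.0267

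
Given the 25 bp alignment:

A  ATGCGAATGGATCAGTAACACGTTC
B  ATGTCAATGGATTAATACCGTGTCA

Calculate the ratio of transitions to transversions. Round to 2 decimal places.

2.00

Transitions are A↔G and C↔T; transversions are all other mismatches.
Transitions: 6. Transversions: 3.
R = 6/3 = 2.00.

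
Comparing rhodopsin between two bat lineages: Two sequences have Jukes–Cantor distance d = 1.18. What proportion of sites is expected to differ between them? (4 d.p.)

p = (3/4)(1 − e^(−4d/3)) = 0.75 × (1 − e^(-1.573333)) = 0.75 × (1 − 0.207353) = 0.594485.

0.5945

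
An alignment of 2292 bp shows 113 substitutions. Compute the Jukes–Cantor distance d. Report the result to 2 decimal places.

0.05

p = 113/2292 ≈ 0.049302.
d = −(3/4) ln(1 − 4p/3) = −0.75 ln(1 − 0.065736) = −0.75 ln(0.934264)
  = −0.75 × (-0.067996) = 0.050997 substitutions/site.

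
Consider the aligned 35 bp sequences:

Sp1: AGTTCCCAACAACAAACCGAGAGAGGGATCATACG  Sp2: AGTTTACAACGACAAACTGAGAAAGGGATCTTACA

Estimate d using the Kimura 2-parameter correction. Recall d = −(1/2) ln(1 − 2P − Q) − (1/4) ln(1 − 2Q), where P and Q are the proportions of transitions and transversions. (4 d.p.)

0.2403

Of 35 sites, 5 differences are transitions and 2 are transversions, so P = 5/35 ≈ 0.142857 and Q = 2/35 ≈ 0.057143.
Under the Kimura two-parameter model, d = −½ ln(1 − 2P − Q) − ¼ ln(1 − 2Q).
1 − 2P − Q = 0.657143, giving −½ ln(0.657143) = 0.209927.
1 − 2Q = 0.885714, giving −¼ ln(0.885714) = 0.030340.
d = 0.209927 + 0.030340 = 0.240267.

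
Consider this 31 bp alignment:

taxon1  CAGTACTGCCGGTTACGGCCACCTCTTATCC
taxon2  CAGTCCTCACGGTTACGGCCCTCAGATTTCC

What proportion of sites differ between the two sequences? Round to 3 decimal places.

The sequences differ at 9 of 31 positions (sites 5, 8, 9, 21, 22, 24, 25, 26, 28).
p = 9/31 = 0.290322… ≈ 0.290 (to 3 d.p.).

0.290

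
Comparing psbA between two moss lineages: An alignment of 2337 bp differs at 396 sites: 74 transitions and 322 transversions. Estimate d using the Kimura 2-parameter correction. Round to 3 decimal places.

P = 74/2337 ≈ 0.031665 and Q = 322/2337 ≈ 0.137783.
Under the Kimura two-parameter model, d = −½ ln(1 − 2P − Q) − ¼ ln(1 − 2Q).
1 − 2P − Q = 0.798887, giving −½ ln(0.798887) = 0.112268.
1 − 2Q = 0.724434, giving −¼ ln(0.724434) = 0.080591.
d = 0.112268 + 0.080591 = 0.192859.

0.193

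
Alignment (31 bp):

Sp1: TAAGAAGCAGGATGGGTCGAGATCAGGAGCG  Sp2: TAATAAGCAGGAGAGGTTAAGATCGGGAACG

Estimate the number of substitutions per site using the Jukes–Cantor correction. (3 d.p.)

The sequences differ at 7 of 31 sites (4, 13, 14, 18, 19, 25, 29), so p = 7/31 ≈ 0.225806.
d = −(3/4) ln(1 − 4p/3) = −0.75 ln(1 − 0.301075) = −0.75 ln(0.698925)
  = −0.75 × (-0.358212) = 0.268659 substitutions/site.

0.269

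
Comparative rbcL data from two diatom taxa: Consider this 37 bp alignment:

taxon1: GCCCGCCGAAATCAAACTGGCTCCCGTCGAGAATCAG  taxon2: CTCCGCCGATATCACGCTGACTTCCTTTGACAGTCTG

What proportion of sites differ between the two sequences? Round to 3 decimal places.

The sequences differ at 12 of 37 positions.
p = 12/37 = 0.324324… ≈ 0.324 (to 3 d.p.).

0.324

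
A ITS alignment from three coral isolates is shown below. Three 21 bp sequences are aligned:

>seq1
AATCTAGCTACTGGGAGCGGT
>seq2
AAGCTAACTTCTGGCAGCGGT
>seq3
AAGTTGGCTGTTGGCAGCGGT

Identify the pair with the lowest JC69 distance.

seq1 and seq2

seq1–seq2: 4/21 differ, p = 0.190, d = 0.220.
seq1–seq3: 6/21 differ, p = 0.286, d = 0.360.
seq2–seq3: 5/21 differ, p = 0.238, d = 0.286.
The smallest distance is between seq1 and seq2.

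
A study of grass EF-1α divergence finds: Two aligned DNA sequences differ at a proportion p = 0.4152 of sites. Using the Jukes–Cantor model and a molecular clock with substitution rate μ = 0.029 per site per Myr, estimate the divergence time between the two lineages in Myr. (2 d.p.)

d = −(3/4) ln(1 − 4p/3) = −0.75 ln(1 − 0.5536) = −0.75 ln(0.4464)
  = −0.75 × (-0.806540) = 0.604905 substitutions/site.
Under a molecular clock d = 2μt, so t = d/(2μ) = 0.604905 / (2 × 0.029) = 10.43 Myr.

10.43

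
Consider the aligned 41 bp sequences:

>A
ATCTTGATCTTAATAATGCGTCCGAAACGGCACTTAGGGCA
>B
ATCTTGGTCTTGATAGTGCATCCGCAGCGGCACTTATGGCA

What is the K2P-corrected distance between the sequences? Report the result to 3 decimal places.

Of 41 sites, 5 differences are transitions and 2 are transversions, so P = 5/41 ≈ 0.121951 and Q = 2/41 ≈ 0.04878.
Under the Kimura two-parameter model, d = −½ ln(1 − 2P − Q) − ¼ ln(1 − 2Q).
1 − 2P − Q = 0.707318, giving −½ ln(0.707318) = 0.173137.
1 − 2Q = 0.90244, giving −¼ ln(0.90244) = 0.025663.
d = 0.173137 + 0.025663 = 0.198800.

0.199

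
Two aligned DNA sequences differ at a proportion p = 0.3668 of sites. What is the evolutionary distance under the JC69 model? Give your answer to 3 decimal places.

d = −(3/4) ln(1 − 4p/3) = −0.75 ln(1 − 0.489067) = −0.75 ln(0.510933)
  = −0.75 × (-0.671517) = 0.503638 substitutions/site.

0.504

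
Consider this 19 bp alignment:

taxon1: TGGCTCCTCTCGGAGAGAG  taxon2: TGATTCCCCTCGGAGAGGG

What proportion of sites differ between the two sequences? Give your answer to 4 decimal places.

The sequences differ at 4 of 19 positions (sites 3, 4, 8, 18).
p = 4/19 = 0.210526… ≈ 0.2105 (to 4 d.p.).

0.2105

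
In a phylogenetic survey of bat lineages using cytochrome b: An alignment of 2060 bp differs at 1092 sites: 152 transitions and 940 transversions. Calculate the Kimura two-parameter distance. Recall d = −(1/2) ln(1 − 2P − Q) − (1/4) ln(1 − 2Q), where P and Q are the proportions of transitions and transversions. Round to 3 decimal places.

1.072

P = 152/2060 ≈ 0.073786 and Q = 940/2060 ≈ 0.456311.
Under the Kimura two-parameter model, d = −½ ln(1 − 2P − Q) − ¼ ln(1 − 2Q).
1 − 2P − Q = 0.396117, giving −½ ln(0.396117) = 0.463023.
1 − 2Q = 0.087378, giving −¼ ln(0.087378) = 0.609378.
d = 0.463023 + 0.609378 = 1.072401.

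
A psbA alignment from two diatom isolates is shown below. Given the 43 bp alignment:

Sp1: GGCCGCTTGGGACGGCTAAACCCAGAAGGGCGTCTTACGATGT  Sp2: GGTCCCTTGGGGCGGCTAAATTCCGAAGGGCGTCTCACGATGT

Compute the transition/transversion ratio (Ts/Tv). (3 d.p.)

Transitions are A↔G and C↔T; transversions are all other mismatches.
Transitions: 5. Transversions: 2.
R = 5/2 = 2.500.

2.500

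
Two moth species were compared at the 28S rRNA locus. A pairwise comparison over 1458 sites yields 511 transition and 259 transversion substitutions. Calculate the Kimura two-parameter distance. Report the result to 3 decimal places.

P = 511/1458 ≈ 0.35048 and Q = 259/1458 ≈ 0.177641.
Under the Kimura two-parameter model, d = −½ ln(1 − 2P − Q) − ¼ ln(1 − 2Q).
1 − 2P − Q = 0.121399, giving −½ ln(0.121399) = 1.054336.
1 − 2Q = 0.644718, giving −¼ ln(0.644718) = 0.109736.
d = 1.054336 + 0.109736 = 1.164072.

1.164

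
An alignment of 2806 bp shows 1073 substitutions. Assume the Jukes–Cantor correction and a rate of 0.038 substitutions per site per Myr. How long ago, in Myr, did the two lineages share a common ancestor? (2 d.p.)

7.04

p = 1073/2806 ≈ 0.382395.
d = −(3/4) ln(1 − 4p/3) = −0.75 ln(1 − 0.50986) = −0.75 ln(0.49014)
  = −0.75 × (-0.713064) = 0.534798 substitutions/site.
Under a molecular clock d = 2μt, so t = d/(2μ) = 0.534798 / (2 × 0.038) = 7.04 Myr.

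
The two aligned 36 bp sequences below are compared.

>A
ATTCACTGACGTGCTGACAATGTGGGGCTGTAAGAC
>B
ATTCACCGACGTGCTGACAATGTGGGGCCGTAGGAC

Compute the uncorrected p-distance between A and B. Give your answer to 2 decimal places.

0.08

The sequences differ at 3 of 36 positions (sites 7, 29, 33).
p = 3/36 = 0.083333… ≈ 0.08 (to 2 d.p.).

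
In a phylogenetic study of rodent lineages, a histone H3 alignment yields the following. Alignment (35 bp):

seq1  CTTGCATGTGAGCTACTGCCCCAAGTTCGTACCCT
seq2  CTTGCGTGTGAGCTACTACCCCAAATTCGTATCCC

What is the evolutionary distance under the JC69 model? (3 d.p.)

0.158

The sequences differ at 5 of 35 sites (6, 18, 25, 32, 35), so p = 5/35 ≈ 0.142857.
d = −(3/4) ln(1 − 4p/3) = −0.75 ln(1 − 0.190476) = −0.75 ln(0.809524)
  = −0.75 × (-0.211309) = 0.158482 substitutions/site.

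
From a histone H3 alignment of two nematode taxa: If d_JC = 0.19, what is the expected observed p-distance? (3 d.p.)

p = (3/4)(1 − e^(−4d/3)) = 0.75 × (1 − e^(-0.253333)) = 0.75 × (1 − 0.776209) = 0.167843.

0.168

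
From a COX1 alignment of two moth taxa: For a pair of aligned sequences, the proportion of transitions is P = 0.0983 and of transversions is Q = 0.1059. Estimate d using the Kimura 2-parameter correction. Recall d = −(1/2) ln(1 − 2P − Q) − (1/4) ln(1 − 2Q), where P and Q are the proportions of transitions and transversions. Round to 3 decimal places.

0.240

Under the Kimura two-parameter model, d = −½ ln(1 − 2P − Q) − ¼ ln(1 − 2Q).
1 − 2P − Q = 0.6975, giving −½ ln(0.6975) = 0.180126.
1 − 2Q = 0.7882, giving −¼ ln(0.7882) = 0.059501.
d = 0.180126 + 0.059501 = 0.239627.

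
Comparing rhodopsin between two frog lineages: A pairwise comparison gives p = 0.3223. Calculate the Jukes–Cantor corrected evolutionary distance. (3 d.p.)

0.421

d = −(3/4) ln(1 − 4p/3) = −0.75 ln(1 − 0.429733) = −0.75 ln(0.570267)
  = −0.75 × (-0.561651) = 0.421238 substitutions/site.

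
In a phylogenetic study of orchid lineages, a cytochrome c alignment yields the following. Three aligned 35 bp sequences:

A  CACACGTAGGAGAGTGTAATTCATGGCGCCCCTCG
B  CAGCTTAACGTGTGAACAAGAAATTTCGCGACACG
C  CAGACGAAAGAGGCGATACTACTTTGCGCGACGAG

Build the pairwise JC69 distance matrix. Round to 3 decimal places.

A–B: 19/35 sites differ → p ≈ 0.542857, d = −0.75 ln(1 − 0.723809) = 0.964997 ≈ 0.965.
A–C: 15/35 sites differ → p ≈ 0.428571, d = −0.75 ln(1 − 0.571428) = 0.635472 ≈ 0.635.
B–C: 16/35 sites differ → p ≈ 0.457143, d = −0.75 ln(1 − 0.609524) = 0.705292 ≈ 0.705.

d(A,B) = 0.965, d(A,C) = 0.635, d(B,C) = 0.705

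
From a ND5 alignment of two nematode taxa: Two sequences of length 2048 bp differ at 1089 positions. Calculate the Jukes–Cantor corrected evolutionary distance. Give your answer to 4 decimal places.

p = 1089/2048 ≈ 0.531738.
d = −(3/4) ln(1 − 4p/3) = −0.75 ln(1 − 0.708984) = −0.75 ln(0.291016)
  = −0.75 × (-1.234377) = 0.925783 substitutions/site.

0.9258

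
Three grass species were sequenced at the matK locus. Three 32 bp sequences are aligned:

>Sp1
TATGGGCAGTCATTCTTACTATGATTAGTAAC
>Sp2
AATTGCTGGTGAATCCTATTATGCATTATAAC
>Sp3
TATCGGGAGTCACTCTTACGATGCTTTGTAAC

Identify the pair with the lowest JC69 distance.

Sp1 and Sp3

Sp1–Sp2: 13/32 differ, p = 0.406, d = 0.585.
Sp1–Sp3: 6/32 differ, p = 0.188, d = 0.216.
Sp2–Sp3: 12/32 differ, p = 0.375, d = 0.520.
The smallest distance is between Sp1 and Sp3.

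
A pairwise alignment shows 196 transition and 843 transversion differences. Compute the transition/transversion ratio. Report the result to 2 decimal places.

R = 196/843 = 0.232502… ≈ 0.23 (to 2 d.p.).

0.23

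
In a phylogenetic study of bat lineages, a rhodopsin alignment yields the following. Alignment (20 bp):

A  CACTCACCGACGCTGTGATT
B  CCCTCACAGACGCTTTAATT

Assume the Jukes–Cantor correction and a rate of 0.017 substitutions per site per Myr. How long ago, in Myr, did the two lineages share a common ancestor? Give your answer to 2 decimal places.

The sequences differ at 4 of 20 sites (2, 8, 15, 17), so p = 4/20 = 0.2.
d = −(3/4) ln(1 − 4p/3) = −0.75 ln(1 − 0.266667) = −0.75 ln(0.733333)
  = −0.75 × (-0.310155) = 0.232616 substitutions/site.
Under a molecular clock d = 2μt, so t = d/(2μ) = 0.232616 / (2 × 0.017) = 6.84 Myr.

6.84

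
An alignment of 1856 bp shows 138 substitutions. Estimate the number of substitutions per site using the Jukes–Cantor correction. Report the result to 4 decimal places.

0.0783

p = 138/1856 ≈ 0.074353.
d = −(3/4) ln(1 − 4p/3) = −0.75 ln(1 − 0.099137) = −0.75 ln(0.900863)
  = −0.75 × (-0.104402) = 0.078302 substitutions/site.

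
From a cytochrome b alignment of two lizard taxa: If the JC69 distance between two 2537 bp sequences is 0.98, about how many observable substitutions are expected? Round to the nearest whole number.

Invert JC69: p = (3/4)(1 − e^(−4d/3)) = 0.75 × (1 − e^(-1.306667)) = 0.75 × (1 − 0.270721) = 0.546959.
Expected differing sites = pL ≈ 0.546959 × 2537 = 1387.634983 ≈ 1388.

1388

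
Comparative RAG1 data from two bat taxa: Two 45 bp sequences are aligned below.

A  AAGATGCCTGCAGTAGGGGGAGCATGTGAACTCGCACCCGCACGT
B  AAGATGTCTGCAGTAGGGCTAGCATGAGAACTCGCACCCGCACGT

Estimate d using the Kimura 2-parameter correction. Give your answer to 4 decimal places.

0.0947

Of 45 sites, 1 differences are transitions and 3 are transversions, so P = 1/45 ≈ 0.022222 and Q = 3/45 ≈ 0.066667.
Under the Kimura two-parameter model, d = −½ ln(1 − 2P − Q) − ¼ ln(1 − 2Q).
1 − 2P − Q = 0.888889, giving −½ ln(0.888889) = 0.058891.
1 − 2Q = 0.866666, giving −¼ ln(0.866666) = 0.035775.
d = 0.058891 + 0.035775 = 0.094666.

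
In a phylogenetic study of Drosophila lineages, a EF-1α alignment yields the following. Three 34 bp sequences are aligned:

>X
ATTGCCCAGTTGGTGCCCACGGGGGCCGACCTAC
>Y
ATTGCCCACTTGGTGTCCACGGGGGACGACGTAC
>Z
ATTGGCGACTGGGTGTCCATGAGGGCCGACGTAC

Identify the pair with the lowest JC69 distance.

X and Y

X–Y: 4/34 differ, p = 0.118, d = 0.128.
X–Z: 8/34 differ, p = 0.235, d = 0.282.
Y–Z: 6/34 differ, p = 0.176, d = 0.201.
The smallest distance is between X and Y.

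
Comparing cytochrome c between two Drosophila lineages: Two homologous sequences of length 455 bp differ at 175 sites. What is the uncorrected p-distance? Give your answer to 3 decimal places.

p = 175/455 = 0.384615… ≈ 0.385 (to 3 d.p.).

0.385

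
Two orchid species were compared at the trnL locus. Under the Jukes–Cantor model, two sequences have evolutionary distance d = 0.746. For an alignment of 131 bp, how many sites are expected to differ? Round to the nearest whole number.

Invert JC69: p = (3/4)(1 − e^(−4d/3)) = 0.75 × (1 − e^(-0.994667)) = 0.75 × (1 − 0.369847) = 0.472615.
Expected differing sites = pL ≈ 0.472615 × 131 = 61.912565 ≈ 62.

62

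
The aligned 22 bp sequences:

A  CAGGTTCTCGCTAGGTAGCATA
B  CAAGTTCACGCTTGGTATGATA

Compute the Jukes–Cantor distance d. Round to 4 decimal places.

The sequences differ at 5 of 22 sites (3, 8, 13, 18, 19), so p = 5/22 ≈ 0.227273.
d = −(3/4) ln(1 − 4p/3) = −0.75 ln(1 − 0.303031) = −0.75 ln(0.696969)
  = −0.75 × (-0.361014) = 0.270761 substitutions/site.

0.2708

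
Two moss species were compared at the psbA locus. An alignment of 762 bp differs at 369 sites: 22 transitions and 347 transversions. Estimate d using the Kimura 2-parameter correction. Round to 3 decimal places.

P = 22/762 ≈ 0.028871 and Q = 347/762 ≈ 0.455381.
Under the Kimura two-parameter model, d = −½ ln(1 − 2P − Q) − ¼ ln(1 − 2Q).
1 − 2P − Q = 0.486877, giving −½ ln(0.486877) = 0.359872.
1 − 2Q = 0.089238, giving −¼ ln(0.089238) = 0.604112.
d = 0.359872 + 0.604112 = 0.963984.

0.964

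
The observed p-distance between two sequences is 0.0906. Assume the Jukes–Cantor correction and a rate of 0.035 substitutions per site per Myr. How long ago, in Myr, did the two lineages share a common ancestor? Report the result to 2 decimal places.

d = −(3/4) ln(1 − 4p/3) = −0.75 ln(1 − 0.1208) = −0.75 ln(0.8792)
  = −0.75 × (-0.128743) = 0.096557 substitutions/site.
Under a molecular clock d = 2μt, so t = d/(2μ) = 0.096557 / (2 × 0.035) = 1.38 Myr.

1.38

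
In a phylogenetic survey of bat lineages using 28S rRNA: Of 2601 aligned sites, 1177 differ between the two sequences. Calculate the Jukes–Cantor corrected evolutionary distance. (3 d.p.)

p = 1177/2601 ≈ 0.452518.
d = −(3/4) ln(1 − 4p/3) = −0.75 ln(1 − 0.603357) = −0.75 ln(0.396643)
  = −0.75 × (-0.924719) = 0.693539 substitutions/site.

0.694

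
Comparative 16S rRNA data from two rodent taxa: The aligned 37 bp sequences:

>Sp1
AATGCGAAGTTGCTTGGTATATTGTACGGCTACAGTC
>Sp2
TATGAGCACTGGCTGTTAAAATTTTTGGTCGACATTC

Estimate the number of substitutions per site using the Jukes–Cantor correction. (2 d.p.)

0.64

The sequences differ at 16 of 37 sites, so p = 16/37 ≈ 0.432432.
d = −(3/4) ln(1 − 4p/3) = −0.75 ln(1 − 0.576576) = −0.75 ln(0.423424)
  = −0.75 × (-0.859381) = 0.644536 substitutions/site.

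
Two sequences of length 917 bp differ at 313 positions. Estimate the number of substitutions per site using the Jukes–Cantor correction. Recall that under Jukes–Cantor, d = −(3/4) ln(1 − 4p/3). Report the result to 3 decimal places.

0.455

p = 313/917 ≈ 0.34133.
d = −(3/4) ln(1 − 4p/3) = −0.75 ln(1 − 0.455107) = −0.75 ln(0.544893)
  = −0.75 × (-0.607166) = 0.455375 substitutions/site.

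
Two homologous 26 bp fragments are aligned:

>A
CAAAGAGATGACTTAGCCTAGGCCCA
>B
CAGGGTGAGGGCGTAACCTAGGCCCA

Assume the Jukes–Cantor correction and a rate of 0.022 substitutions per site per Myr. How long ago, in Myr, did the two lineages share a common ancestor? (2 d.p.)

7.58

The sequences differ at 7 of 26 sites (3, 4, 6, 9, 11, 13, 16), so p = 7/26 ≈ 0.269231.
d = −(3/4) ln(1 − 4p/3) = −0.75 ln(1 − 0.358975) = −0.75 ln(0.641025)
  = −0.75 × (-0.444687) = 0.333515 substitutions/site.
Under a molecular clock d = 2μt, so t = d/(2μ) = 0.333515 / (2 × 0.022) = 7.58 Myr.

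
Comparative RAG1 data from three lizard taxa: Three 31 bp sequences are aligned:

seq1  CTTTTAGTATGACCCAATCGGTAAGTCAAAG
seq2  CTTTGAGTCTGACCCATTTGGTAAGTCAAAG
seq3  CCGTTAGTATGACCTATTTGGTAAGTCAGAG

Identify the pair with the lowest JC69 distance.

seq1 and seq2

seq1–seq2: 4/31 differ, p = 0.129, d = 0.142.
seq1–seq3: 6/31 differ, p = 0.194, d = 0.224.
seq2–seq3: 6/31 differ, p = 0.194, d = 0.224.
The smallest distance is between seq1 and seq2.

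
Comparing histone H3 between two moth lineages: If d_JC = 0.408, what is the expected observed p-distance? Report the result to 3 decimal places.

0.315

p = (3/4)(1 − e^(−4d/3)) = 0.75 × (1 − e^(-0.544)) = 0.75 × (1 − 0.580422) = 0.314684.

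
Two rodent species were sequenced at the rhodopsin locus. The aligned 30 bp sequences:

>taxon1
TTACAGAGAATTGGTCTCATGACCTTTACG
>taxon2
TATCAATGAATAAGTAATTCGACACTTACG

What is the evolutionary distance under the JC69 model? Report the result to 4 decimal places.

0.6467

The sequences differ at 13 of 30 sites, so p = 13/30 ≈ 0.433333.
d = −(3/4) ln(1 − 4p/3) = −0.75 ln(1 − 0.577777) = −0.75 ln(0.422223)
  = −0.75 × (-0.862222) = 0.646667 substitutions/site.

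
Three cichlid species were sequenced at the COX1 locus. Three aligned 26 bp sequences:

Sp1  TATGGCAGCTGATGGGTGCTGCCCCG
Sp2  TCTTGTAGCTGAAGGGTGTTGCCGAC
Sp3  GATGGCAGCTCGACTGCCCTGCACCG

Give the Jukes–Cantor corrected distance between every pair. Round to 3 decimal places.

d(Sp1,Sp2) = 0.396, d(Sp1,Sp3) = 0.464, d(Sp2,Sp3) = 1.100

Sp1–Sp2: 8/26 sites differ → p ≈ 0.307692, d = −0.75 ln(1 − 0.410256) = 0.396050 ≈ 0.396.
Sp1–Sp3: 9/26 sites differ → p ≈ 0.346154, d = −0.75 ln(1 − 0.461539) = 0.464280 ≈ 0.464.
Sp2–Sp3: 15/26 sites differ → p ≈ 0.576923, d = −0.75 ln(1 − 0.769231) = 1.099754 ≈ 1.100.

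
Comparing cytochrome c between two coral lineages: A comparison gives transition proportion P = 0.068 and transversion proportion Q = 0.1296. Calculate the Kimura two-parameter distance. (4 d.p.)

0.2294

Under the Kimura two-parameter model, d = −½ ln(1 − 2P − Q) − ¼ ln(1 − 2Q).
1 − 2P − Q = 0.7344, giving −½ ln(0.7344) = 0.154351.
1 − 2Q = 0.7408, giving −¼ ln(0.7408) = 0.075006.
d = 0.154351 + 0.075006 = 0.229357.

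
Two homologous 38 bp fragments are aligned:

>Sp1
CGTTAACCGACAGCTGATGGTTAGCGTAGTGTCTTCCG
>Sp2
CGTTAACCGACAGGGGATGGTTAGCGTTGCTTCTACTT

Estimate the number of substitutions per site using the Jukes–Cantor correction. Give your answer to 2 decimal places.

The sequences differ at 8 of 38 sites (14, 15, 28, 30, 31, 35, 37, 38), so p = 8/38 ≈ 0.210526.
d = −(3/4) ln(1 − 4p/3) = −0.75 ln(1 − 0.280701) = −0.75 ln(0.719299)
  = −0.75 × (-0.329478) = 0.247109 substitutions/site.

0.25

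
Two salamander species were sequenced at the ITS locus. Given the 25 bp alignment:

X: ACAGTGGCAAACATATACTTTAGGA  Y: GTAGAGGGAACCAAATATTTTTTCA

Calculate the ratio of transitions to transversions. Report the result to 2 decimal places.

Transitions are A↔G and C↔T; transversions are all other mismatches.
Transitions: 3. Transversions: 7.
R = 3/7 = 0.428571… ≈ 0.43 (to 2 d.p.).

0.43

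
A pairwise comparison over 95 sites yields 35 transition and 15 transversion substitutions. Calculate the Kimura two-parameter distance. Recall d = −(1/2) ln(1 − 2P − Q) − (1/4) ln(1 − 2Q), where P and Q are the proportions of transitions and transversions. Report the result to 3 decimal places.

1.221

P = 35/95 ≈ 0.368421 and Q = 15/95 ≈ 0.157895.
Under the Kimura two-parameter model, d = −½ ln(1 − 2P − Q) − ¼ ln(1 − 2Q).
1 − 2P − Q = 0.105263, giving −½ ln(0.105263) = 1.125647.
1 − 2Q = 0.68421, giving −¼ ln(0.68421) = 0.094873.
d = 1.125647 + 0.094873 = 1.220520.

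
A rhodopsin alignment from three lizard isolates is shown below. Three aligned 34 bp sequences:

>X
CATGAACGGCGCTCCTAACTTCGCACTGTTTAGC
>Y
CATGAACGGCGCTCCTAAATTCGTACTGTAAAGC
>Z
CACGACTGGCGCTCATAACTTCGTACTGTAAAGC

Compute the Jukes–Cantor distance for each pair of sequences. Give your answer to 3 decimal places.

d(X,Y) = 0.128, d(X,Z) = 0.241, d(Y,Z) = 0.164

X–Y: 4/34 sites differ → p ≈ 0.117647, d = −0.75 ln(1 − 0.156863) = 0.127969 ≈ 0.128.
X–Z: 7/34 sites differ → p ≈ 0.205882, d = −0.75 ln(1 − 0.274509) = 0.240680 ≈ 0.241.
Y–Z: 5/34 sites differ → p ≈ 0.147059, d = −0.75 ln(1 − 0.196079) = 0.163691 ≈ 0.164.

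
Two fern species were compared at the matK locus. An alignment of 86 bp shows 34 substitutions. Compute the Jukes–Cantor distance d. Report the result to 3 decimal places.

p = 34/86 ≈ 0.395349.
d = −(3/4) ln(1 − 4p/3) = −0.75 ln(1 − 0.527132) = −0.75 ln(0.472868)
  = −0.75 × (-0.748939) = 0.561704 substitutions/site.

0.562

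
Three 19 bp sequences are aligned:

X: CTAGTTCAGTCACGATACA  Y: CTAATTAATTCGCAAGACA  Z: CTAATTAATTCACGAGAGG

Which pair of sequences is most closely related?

X–Y: 6/19 differ, p = 0.316, d = 0.410.
X–Z: 6/19 differ, p = 0.316, d = 0.410.
Y–Z: 4/19 differ, p = 0.211, d = 0.247.
The smallest distance is between Y and Z.

Y and Z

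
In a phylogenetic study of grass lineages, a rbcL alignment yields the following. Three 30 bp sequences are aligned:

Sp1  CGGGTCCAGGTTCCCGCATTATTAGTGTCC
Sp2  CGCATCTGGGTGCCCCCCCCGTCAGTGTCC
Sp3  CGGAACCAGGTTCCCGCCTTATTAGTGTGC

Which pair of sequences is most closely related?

Sp1 and Sp3

Sp1–Sp2: 11/30 differ, p = 0.367, d = 0.503.
Sp1–Sp3: 4/30 differ, p = 0.133, d = 0.147.
Sp2–Sp3: 11/30 differ, p = 0.367, d = 0.503.
The smallest distance is between Sp1 and Sp3.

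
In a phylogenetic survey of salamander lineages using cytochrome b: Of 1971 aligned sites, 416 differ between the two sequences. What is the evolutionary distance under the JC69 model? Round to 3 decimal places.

p = 416/1971 ≈ 0.21106.
d = −(3/4) ln(1 − 4p/3) = −0.75 ln(1 − 0.281413) = −0.75 ln(0.718587)
  = −0.75 × (-0.330468) = 0.247851 substitutions/site.

0.248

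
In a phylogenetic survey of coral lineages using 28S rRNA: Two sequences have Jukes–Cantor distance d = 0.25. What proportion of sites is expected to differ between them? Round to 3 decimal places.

0.213

p = (3/4)(1 − e^(−4d/3)) = 0.75 × (1 − e^(-0.333333)) = 0.75 × (1 − 0.716532) = 0.212601.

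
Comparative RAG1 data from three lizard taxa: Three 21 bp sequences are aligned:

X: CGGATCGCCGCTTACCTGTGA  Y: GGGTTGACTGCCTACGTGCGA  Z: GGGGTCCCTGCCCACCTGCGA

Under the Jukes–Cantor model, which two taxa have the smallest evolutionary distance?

X–Y: 8/21 differ, p = 0.381, d = 0.532.
X–Z: 7/21 differ, p = 0.333, d = 0.441.
Y–Z: 5/21 differ, p = 0.238, d = 0.286.
The smallest distance is between Y and Z.

Y and Z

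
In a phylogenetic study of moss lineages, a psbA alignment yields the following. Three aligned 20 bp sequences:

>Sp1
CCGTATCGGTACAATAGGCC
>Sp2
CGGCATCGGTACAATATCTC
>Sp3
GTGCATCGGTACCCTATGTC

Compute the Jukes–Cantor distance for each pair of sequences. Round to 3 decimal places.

d(Sp1,Sp2) = 0.304, d(Sp1,Sp3) = 0.471, d(Sp2,Sp3) = 0.304

Sp1–Sp2: 5/20 sites differ → p = 0.25, d = −0.75 ln(1 − 0.333333) = 0.304098 ≈ 0.304.
Sp1–Sp3: 7/20 sites differ → p = 0.35, d = −0.75 ln(1 − 0.466667) = 0.471457 ≈ 0.471.
Sp2–Sp3: 5/20 sites differ → p = 0.25, d = −0.75 ln(1 − 0.333333) = 0.304098 ≈ 0.304.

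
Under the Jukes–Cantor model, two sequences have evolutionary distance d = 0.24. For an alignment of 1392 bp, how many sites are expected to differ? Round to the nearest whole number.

Invert JC69: p = (3/4)(1 − e^(−4d/3)) = 0.75 × (1 − e^(-0.32)) = 0.75 × (1 − 0.726149) = 0.205388.
Expected differing sites = pL ≈ 0.205388 × 1392 = 285.900096 ≈ 286.

286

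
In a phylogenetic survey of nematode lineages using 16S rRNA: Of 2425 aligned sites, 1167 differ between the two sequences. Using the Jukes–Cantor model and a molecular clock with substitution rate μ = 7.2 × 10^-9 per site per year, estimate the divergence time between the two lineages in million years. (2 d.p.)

53.45

p = 1167/2425 ≈ 0.481237.
d = −(3/4) ln(1 − 4p/3) = −0.75 ln(1 − 0.641649) = −0.75 ln(0.358351)
  = −0.75 × (-1.026242) = 0.769682 substitutions/site.
Under a molecular clock d = 2μt, so t = d/(2μ) = 0.769682 / (2 × 7.2 × 10^-9) = 53.45 million years.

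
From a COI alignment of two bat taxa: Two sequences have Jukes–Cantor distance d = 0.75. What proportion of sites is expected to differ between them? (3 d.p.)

p = (3/4)(1 − e^(−4d/3)) = 0.75 × (1 − e^(-1)) = 0.75 × (1 − 0.367879) = 0.474091.

0.474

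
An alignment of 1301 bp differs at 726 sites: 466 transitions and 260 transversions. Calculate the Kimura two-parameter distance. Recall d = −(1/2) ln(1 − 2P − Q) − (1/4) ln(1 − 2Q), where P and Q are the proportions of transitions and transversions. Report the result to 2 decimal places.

P = 466/1301 ≈ 0.358186 and Q = 260/1301 ≈ 0.199846.
Under the Kimura two-parameter model, d = −½ ln(1 − 2P − Q) − ¼ ln(1 − 2Q).
1 − 2P − Q = 0.083782, giving −½ ln(0.083782) = 1.239769.
1 − 2Q = 0.600308, giving −¼ ln(0.600308) = 0.127578.
d = 1.239769 + 0.127578 = 1.367347.

1.37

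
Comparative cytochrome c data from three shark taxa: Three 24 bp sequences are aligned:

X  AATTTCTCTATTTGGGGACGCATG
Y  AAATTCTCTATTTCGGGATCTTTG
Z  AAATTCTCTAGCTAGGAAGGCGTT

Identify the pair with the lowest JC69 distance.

X and Y

X–Y: 6/24 differ, p = 0.250, d = 0.304.
X–Z: 8/24 differ, p = 0.333, d = 0.441.
Y–Z: 9/24 differ, p = 0.375, d = 0.520.
The smallest distance is between X and Y.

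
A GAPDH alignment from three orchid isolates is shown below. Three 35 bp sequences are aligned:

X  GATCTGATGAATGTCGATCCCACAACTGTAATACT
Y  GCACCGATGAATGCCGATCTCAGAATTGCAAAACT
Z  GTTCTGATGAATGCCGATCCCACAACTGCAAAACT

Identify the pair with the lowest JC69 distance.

X–Y: 9/35 differ, p = 0.257, d = 0.315.
X–Z: 4/35 differ, p = 0.114, d = 0.124.
Y–Z: 6/35 differ, p = 0.171, d = 0.195.
The smallest distance is between X and Z.

X and Z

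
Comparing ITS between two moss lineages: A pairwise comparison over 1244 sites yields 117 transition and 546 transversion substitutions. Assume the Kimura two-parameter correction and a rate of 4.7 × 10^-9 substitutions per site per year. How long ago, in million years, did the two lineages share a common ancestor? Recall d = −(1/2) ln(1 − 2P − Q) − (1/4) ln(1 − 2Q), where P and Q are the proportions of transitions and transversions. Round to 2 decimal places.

108.37

P = 117/1244 ≈ 0.094051 and Q = 546/1244 ≈ 0.438907.
Under the Kimura two-parameter model, d = −½ ln(1 − 2P − Q) − ¼ ln(1 − 2Q).
1 − 2P − Q = 0.372991, giving −½ ln(0.372991) = 0.493100.
1 − 2Q = 0.122186, giving −¼ ln(0.122186) = 0.525553.
d = 0.493100 + 0.525553 = 1.018653.
Under a molecular clock d = 2μt, so t = d/(2μ) = 1.018653 / (2 × 4.7 × 10^-9) = 108.37 million years.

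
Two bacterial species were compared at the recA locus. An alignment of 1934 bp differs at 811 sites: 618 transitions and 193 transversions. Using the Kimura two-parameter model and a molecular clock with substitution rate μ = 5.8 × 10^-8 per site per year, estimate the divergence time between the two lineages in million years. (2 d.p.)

P = 618/1934 ≈ 0.319545 and Q = 193/1934 ≈ 0.099793.
Under the Kimura two-parameter model, d = −½ ln(1 − 2P − Q) − ¼ ln(1 − 2Q).
1 − 2P − Q = 0.261117, giving −½ ln(0.261117) = 0.671393.
1 − 2Q = 0.800414, giving −¼ ln(0.800414) = 0.055657.
d = 0.671393 + 0.055657 = 0.727050.
Under a molecular clock d = 2μt, so t = d/(2μ) = 0.727050 / (2 × 5.8 × 10^-8) = 6.27 million years.

6.27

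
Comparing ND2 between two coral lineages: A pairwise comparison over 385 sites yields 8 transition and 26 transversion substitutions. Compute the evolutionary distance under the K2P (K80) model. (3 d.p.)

P = 8/385 ≈ 0.020779 and Q = 26/385 ≈ 0.067532.
Under the Kimura two-parameter model, d = −½ ln(1 − 2P − Q) − ¼ ln(1 − 2Q).
1 − 2P − Q = 0.89091, giving −½ ln(0.89091) = 0.057756.
1 − 2Q = 0.864936, giving −¼ ln(0.864936) = 0.036275.
d = 0.057756 + 0.036275 = 0.094031.

0.094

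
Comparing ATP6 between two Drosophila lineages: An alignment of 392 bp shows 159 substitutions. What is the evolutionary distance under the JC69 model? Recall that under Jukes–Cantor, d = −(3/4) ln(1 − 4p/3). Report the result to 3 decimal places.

0.584

p = 159/392 ≈ 0.405612.
d = −(3/4) ln(1 − 4p/3) = −0.75 ln(1 − 0.540816) = −0.75 ln(0.459184)
  = −0.75 × (-0.778304) = 0.583728 substitutions/site.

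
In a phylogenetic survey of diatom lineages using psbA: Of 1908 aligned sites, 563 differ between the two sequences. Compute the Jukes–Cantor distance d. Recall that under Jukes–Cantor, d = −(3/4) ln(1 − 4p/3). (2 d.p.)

p = 563/1908 ≈ 0.295073.
d = −(3/4) ln(1 − 4p/3) = −0.75 ln(1 − 0.393431) = −0.75 ln(0.606569)
  = −0.75 × (-0.499937) = 0.374953 substitutions/site.

0.37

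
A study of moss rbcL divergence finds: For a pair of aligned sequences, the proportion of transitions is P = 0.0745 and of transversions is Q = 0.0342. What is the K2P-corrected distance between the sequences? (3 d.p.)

0.119

Under the Kimura two-parameter model, d = −½ ln(1 − 2P − Q) − ¼ ln(1 − 2Q).
1 − 2P − Q = 0.8168, giving −½ ln(0.8168) = 0.101181.
1 − 2Q = 0.9316, giving −¼ ln(0.9316) = 0.017713.
d = 0.101181 + 0.017713 = 0.118894.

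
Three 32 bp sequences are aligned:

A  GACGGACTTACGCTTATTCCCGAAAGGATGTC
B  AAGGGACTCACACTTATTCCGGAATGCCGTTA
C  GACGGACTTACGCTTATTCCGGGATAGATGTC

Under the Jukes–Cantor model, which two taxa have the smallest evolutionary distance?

A and C

A–B: 11/32 differ, p = 0.344, d = 0.460.
A–C: 4/32 differ, p = 0.125, d = 0.137.
B–C: 11/32 differ, p = 0.344, d = 0.460.
The smallest distance is between A and C.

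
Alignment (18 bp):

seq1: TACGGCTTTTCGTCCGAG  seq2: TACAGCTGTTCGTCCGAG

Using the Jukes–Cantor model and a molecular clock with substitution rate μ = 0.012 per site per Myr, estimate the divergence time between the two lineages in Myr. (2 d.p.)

5.01

The sequences differ at 2 of 18 sites (4, 8), so p = 2/18 ≈ 0.111111.
d = −(3/4) ln(1 − 4p/3) = −0.75 ln(1 − 0.148148) = −0.75 ln(0.851852)
  = −0.75 × (-0.160342) = 0.120257 substitutions/site.
Under a molecular clock d = 2μt, so t = d/(2μ) = 0.120257 / (2 × 0.012) = 5.01 Myr.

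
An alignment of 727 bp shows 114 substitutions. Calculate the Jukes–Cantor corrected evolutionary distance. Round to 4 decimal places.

0.1759

p = 114/727 ≈ 0.156809.
d = −(3/4) ln(1 − 4p/3) = −0.75 ln(1 − 0.209079) = −0.75 ln(0.790921)
  = −0.75 × (-0.234557) = 0.175918 substitutions/site.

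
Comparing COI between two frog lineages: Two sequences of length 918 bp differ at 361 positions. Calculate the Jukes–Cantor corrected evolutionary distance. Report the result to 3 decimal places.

p = 361/918 ≈ 0.393246.
d = −(3/4) ln(1 − 4p/3) = −0.75 ln(1 − 0.524328) = −0.75 ln(0.475672)
  = −0.75 × (-0.743027) = 0.557270 substitutions/site.

0.557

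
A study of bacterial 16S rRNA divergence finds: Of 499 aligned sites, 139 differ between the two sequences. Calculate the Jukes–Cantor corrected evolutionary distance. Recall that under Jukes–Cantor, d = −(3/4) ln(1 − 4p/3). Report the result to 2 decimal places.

p = 139/499 ≈ 0.278557.
d = −(3/4) ln(1 − 4p/3) = −0.75 ln(1 − 0.371409) = −0.75 ln(0.628591)
  = −0.75 × (-0.464274) = 0.348206 substitutions/site.

0.35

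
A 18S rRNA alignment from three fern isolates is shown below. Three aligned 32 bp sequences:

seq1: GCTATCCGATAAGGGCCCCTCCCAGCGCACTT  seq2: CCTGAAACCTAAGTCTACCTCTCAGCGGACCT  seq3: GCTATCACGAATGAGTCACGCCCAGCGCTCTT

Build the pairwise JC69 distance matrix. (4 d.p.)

seq1–seq2: 14/32 sites differ → p = 0.4375, d = −0.75 ln(1 − 0.583333) = 0.656601 ≈ 0.6566.
seq1–seq3: 10/32 sites differ → p = 0.3125, d = −0.75 ln(1 − 0.416667) = 0.404248 ≈ 0.4042.
seq2–seq3: 16/32 sites differ → p = 0.5, d = −0.75 ln(1 − 0.666667) = 0.823960 ≈ 0.8240.

d(seq1,seq2) = 0.6566, d(seq1,seq3) = 0.4042, d(seq2,seq3) = 0.8240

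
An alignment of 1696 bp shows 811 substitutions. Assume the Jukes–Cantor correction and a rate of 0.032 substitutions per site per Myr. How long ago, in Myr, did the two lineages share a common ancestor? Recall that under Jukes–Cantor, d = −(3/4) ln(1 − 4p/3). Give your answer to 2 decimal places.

11.89

p = 811/1696 ≈ 0.478184.
d = −(3/4) ln(1 − 4p/3) = −0.75 ln(1 − 0.637579) = −0.75 ln(0.362421)
  = −0.75 × (-1.014949) = 0.761212 substitutions/site.
Under a molecular clock d = 2μt, so t = d/(2μ) = 0.761212 / (2 × 0.032) = 11.89 Myr.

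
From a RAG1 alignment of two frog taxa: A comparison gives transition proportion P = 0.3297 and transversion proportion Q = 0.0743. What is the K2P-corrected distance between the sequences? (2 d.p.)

0.70

Under the Kimura two-parameter model, d = −½ ln(1 − 2P − Q) − ¼ ln(1 − 2Q).
1 − 2P − Q = 0.2663, giving −½ ln(0.2663) = 0.661566.
1 − 2Q = 0.8514, giving −¼ ln(0.8514) = 0.040218.
d = 0.661566 + 0.040218 = 0.701784.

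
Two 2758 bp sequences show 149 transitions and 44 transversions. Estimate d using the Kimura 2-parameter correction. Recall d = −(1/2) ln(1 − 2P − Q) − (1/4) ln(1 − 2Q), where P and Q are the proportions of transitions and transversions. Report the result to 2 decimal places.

0.07

P = 149/2758 ≈ 0.054025 and Q = 44/2758 ≈ 0.015954.
Under the Kimura two-parameter model, d = −½ ln(1 − 2P − Q) − ¼ ln(1 − 2Q).
1 − 2P − Q = 0.875996, giving −½ ln(0.875996) = 0.066197.
1 − 2Q = 0.968092, giving −¼ ln(0.968092) = 0.008107.
d = 0.066197 + 0.008107 = 0.074304.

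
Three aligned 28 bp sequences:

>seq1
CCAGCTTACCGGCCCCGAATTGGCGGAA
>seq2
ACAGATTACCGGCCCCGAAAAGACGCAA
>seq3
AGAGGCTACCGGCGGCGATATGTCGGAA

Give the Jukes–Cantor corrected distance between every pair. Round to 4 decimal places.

d(seq1,seq2) = 0.2524, d(seq1,seq3) = 0.4197, d(seq2,seq3) = 0.4197

seq1–seq2: 6/28 sites differ → p ≈ 0.214286, d = −0.75 ln(1 − 0.285715) = 0.252355 ≈ 0.2524.
seq1–seq3: 9/28 sites differ → p ≈ 0.321429, d = −0.75 ln(1 − 0.428572) = 0.419713 ≈ 0.4197.
seq2–seq3: 9/28 sites differ → p ≈ 0.321429, d = −0.75 ln(1 − 0.428572) = 0.419713 ≈ 0.4197.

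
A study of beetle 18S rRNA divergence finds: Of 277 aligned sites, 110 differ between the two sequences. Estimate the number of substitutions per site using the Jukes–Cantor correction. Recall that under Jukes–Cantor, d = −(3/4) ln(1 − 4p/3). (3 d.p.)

0.565

p = 110/277 ≈ 0.397112.
d = −(3/4) ln(1 − 4p/3) = −0.75 ln(1 − 0.529483) = −0.75 ln(0.470517)
  = −0.75 × (-0.753923) = 0.565442 substitutions/site.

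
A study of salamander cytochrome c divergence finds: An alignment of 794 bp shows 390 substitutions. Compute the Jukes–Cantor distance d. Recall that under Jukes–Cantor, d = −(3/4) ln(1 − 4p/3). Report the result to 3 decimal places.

p = 390/794 ≈ 0.491184.
d = −(3/4) ln(1 − 4p/3) = −0.75 ln(1 − 0.654912) = −0.75 ln(0.345088)
  = −0.75 × (-1.063956) = 0.797967 substitutions/site.

0.798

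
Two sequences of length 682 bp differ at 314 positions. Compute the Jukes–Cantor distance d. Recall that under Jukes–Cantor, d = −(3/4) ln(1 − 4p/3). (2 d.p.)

0.71

p = 314/682 ≈ 0.460411.
d = −(3/4) ln(1 − 4p/3) = −0.75 ln(1 − 0.613881) = −0.75 ln(0.386119)
  = −0.75 × (-0.951610) = 0.713708 substitutions/site.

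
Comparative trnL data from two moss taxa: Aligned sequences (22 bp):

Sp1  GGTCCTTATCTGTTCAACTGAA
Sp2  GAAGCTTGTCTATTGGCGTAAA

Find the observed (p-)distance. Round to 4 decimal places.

0.4545

The sequences differ at 10 of 22 positions (sites 2, 3, 4, 8, 12, 15, 16, 17, 18, 20).
p = 10/22 = 0.454545… ≈ 0.4545 (to 4 d.p.).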